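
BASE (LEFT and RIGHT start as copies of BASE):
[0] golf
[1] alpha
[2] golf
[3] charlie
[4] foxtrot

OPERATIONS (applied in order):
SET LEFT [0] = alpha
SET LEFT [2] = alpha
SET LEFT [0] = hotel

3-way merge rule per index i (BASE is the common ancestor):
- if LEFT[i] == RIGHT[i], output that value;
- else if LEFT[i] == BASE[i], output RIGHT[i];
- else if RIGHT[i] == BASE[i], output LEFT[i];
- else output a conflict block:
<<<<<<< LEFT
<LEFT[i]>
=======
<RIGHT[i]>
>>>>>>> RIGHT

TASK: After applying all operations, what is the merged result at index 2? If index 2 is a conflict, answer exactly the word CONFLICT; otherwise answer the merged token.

Answer: alpha

Derivation:
Final LEFT:  [hotel, alpha, alpha, charlie, foxtrot]
Final RIGHT: [golf, alpha, golf, charlie, foxtrot]
i=0: L=hotel, R=golf=BASE -> take LEFT -> hotel
i=1: L=alpha R=alpha -> agree -> alpha
i=2: L=alpha, R=golf=BASE -> take LEFT -> alpha
i=3: L=charlie R=charlie -> agree -> charlie
i=4: L=foxtrot R=foxtrot -> agree -> foxtrot
Index 2 -> alpha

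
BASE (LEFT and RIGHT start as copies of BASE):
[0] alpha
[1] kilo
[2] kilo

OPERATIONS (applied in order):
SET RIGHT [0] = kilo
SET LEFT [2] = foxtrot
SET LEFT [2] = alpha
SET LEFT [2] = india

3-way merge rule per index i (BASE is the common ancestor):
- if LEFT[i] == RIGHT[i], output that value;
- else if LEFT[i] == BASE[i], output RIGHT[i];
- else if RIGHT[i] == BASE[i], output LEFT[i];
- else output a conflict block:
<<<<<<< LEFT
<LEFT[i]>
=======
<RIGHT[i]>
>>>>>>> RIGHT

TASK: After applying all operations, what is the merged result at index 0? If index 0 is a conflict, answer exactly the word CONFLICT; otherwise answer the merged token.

Final LEFT:  [alpha, kilo, india]
Final RIGHT: [kilo, kilo, kilo]
i=0: L=alpha=BASE, R=kilo -> take RIGHT -> kilo
i=1: L=kilo R=kilo -> agree -> kilo
i=2: L=india, R=kilo=BASE -> take LEFT -> india
Index 0 -> kilo

Answer: kilo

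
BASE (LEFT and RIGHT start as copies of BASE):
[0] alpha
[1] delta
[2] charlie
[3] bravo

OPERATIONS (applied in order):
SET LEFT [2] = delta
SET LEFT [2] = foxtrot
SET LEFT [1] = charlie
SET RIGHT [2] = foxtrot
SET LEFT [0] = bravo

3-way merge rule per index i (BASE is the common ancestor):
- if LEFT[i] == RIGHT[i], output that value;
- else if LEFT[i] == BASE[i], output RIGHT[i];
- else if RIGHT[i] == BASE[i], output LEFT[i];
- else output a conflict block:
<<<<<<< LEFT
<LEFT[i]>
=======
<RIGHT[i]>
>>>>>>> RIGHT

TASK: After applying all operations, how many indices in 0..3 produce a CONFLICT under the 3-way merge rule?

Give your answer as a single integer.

Answer: 0

Derivation:
Final LEFT:  [bravo, charlie, foxtrot, bravo]
Final RIGHT: [alpha, delta, foxtrot, bravo]
i=0: L=bravo, R=alpha=BASE -> take LEFT -> bravo
i=1: L=charlie, R=delta=BASE -> take LEFT -> charlie
i=2: L=foxtrot R=foxtrot -> agree -> foxtrot
i=3: L=bravo R=bravo -> agree -> bravo
Conflict count: 0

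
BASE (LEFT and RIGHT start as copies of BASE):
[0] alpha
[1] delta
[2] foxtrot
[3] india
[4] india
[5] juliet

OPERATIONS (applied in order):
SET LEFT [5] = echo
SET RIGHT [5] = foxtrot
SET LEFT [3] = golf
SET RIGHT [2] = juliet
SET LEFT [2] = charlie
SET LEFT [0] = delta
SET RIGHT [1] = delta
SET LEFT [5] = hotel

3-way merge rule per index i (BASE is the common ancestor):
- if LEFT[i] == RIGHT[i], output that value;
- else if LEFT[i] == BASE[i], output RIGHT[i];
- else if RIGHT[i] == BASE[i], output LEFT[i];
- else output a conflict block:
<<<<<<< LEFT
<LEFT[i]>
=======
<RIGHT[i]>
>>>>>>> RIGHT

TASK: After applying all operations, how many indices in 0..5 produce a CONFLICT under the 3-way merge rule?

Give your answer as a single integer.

Answer: 2

Derivation:
Final LEFT:  [delta, delta, charlie, golf, india, hotel]
Final RIGHT: [alpha, delta, juliet, india, india, foxtrot]
i=0: L=delta, R=alpha=BASE -> take LEFT -> delta
i=1: L=delta R=delta -> agree -> delta
i=2: BASE=foxtrot L=charlie R=juliet all differ -> CONFLICT
i=3: L=golf, R=india=BASE -> take LEFT -> golf
i=4: L=india R=india -> agree -> india
i=5: BASE=juliet L=hotel R=foxtrot all differ -> CONFLICT
Conflict count: 2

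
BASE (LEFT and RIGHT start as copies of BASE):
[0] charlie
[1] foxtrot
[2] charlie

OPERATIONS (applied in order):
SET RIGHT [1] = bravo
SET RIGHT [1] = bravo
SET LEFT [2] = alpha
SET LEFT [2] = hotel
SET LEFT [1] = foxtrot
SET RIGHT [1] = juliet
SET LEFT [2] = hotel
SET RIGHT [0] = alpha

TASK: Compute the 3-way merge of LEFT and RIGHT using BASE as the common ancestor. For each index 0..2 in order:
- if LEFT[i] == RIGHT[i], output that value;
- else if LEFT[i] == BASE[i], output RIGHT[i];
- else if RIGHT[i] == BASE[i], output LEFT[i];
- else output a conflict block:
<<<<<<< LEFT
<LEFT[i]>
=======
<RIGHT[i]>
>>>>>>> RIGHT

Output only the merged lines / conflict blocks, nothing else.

Answer: alpha
juliet
hotel

Derivation:
Final LEFT:  [charlie, foxtrot, hotel]
Final RIGHT: [alpha, juliet, charlie]
i=0: L=charlie=BASE, R=alpha -> take RIGHT -> alpha
i=1: L=foxtrot=BASE, R=juliet -> take RIGHT -> juliet
i=2: L=hotel, R=charlie=BASE -> take LEFT -> hotel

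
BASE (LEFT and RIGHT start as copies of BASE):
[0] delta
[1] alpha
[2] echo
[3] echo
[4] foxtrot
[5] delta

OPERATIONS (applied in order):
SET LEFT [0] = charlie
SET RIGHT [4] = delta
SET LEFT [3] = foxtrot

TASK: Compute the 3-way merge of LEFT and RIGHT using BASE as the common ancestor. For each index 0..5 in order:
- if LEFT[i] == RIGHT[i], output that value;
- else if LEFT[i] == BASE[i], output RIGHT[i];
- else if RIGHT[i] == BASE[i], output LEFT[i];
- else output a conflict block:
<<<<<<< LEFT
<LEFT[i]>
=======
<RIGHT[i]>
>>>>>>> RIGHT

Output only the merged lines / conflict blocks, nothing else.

Answer: charlie
alpha
echo
foxtrot
delta
delta

Derivation:
Final LEFT:  [charlie, alpha, echo, foxtrot, foxtrot, delta]
Final RIGHT: [delta, alpha, echo, echo, delta, delta]
i=0: L=charlie, R=delta=BASE -> take LEFT -> charlie
i=1: L=alpha R=alpha -> agree -> alpha
i=2: L=echo R=echo -> agree -> echo
i=3: L=foxtrot, R=echo=BASE -> take LEFT -> foxtrot
i=4: L=foxtrot=BASE, R=delta -> take RIGHT -> delta
i=5: L=delta R=delta -> agree -> delta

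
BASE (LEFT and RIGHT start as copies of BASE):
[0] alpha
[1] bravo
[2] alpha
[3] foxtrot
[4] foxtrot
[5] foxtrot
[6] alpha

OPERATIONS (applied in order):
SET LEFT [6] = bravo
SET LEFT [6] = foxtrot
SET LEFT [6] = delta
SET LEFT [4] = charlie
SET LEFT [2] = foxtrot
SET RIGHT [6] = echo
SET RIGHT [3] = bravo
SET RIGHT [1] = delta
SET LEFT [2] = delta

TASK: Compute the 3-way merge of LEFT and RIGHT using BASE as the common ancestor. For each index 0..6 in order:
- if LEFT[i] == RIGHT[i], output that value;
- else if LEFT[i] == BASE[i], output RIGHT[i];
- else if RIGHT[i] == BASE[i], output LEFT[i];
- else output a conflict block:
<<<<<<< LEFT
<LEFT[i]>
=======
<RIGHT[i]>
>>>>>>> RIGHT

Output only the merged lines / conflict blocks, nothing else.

Final LEFT:  [alpha, bravo, delta, foxtrot, charlie, foxtrot, delta]
Final RIGHT: [alpha, delta, alpha, bravo, foxtrot, foxtrot, echo]
i=0: L=alpha R=alpha -> agree -> alpha
i=1: L=bravo=BASE, R=delta -> take RIGHT -> delta
i=2: L=delta, R=alpha=BASE -> take LEFT -> delta
i=3: L=foxtrot=BASE, R=bravo -> take RIGHT -> bravo
i=4: L=charlie, R=foxtrot=BASE -> take LEFT -> charlie
i=5: L=foxtrot R=foxtrot -> agree -> foxtrot
i=6: BASE=alpha L=delta R=echo all differ -> CONFLICT

Answer: alpha
delta
delta
bravo
charlie
foxtrot
<<<<<<< LEFT
delta
=======
echo
>>>>>>> RIGHT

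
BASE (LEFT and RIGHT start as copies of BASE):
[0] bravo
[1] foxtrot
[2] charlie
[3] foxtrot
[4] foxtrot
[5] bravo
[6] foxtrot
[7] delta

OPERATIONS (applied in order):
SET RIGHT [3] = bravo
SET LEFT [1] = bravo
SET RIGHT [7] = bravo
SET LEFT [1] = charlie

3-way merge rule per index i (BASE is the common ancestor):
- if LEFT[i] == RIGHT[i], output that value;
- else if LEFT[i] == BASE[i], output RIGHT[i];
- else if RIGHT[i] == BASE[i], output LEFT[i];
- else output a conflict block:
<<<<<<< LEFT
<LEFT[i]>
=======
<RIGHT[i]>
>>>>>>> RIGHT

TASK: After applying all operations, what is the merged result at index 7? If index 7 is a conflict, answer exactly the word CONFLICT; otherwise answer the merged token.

Final LEFT:  [bravo, charlie, charlie, foxtrot, foxtrot, bravo, foxtrot, delta]
Final RIGHT: [bravo, foxtrot, charlie, bravo, foxtrot, bravo, foxtrot, bravo]
i=0: L=bravo R=bravo -> agree -> bravo
i=1: L=charlie, R=foxtrot=BASE -> take LEFT -> charlie
i=2: L=charlie R=charlie -> agree -> charlie
i=3: L=foxtrot=BASE, R=bravo -> take RIGHT -> bravo
i=4: L=foxtrot R=foxtrot -> agree -> foxtrot
i=5: L=bravo R=bravo -> agree -> bravo
i=6: L=foxtrot R=foxtrot -> agree -> foxtrot
i=7: L=delta=BASE, R=bravo -> take RIGHT -> bravo
Index 7 -> bravo

Answer: bravo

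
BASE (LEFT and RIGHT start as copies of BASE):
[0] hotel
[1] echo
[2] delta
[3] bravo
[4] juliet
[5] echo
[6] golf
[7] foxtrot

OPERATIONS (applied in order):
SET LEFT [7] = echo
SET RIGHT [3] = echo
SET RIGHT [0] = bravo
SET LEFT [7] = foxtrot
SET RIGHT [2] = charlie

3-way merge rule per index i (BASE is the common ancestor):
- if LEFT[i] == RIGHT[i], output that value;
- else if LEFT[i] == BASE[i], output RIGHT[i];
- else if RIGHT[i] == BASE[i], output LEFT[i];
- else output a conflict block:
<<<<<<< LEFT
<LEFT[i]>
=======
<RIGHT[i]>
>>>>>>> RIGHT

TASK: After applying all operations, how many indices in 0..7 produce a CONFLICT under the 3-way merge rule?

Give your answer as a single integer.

Final LEFT:  [hotel, echo, delta, bravo, juliet, echo, golf, foxtrot]
Final RIGHT: [bravo, echo, charlie, echo, juliet, echo, golf, foxtrot]
i=0: L=hotel=BASE, R=bravo -> take RIGHT -> bravo
i=1: L=echo R=echo -> agree -> echo
i=2: L=delta=BASE, R=charlie -> take RIGHT -> charlie
i=3: L=bravo=BASE, R=echo -> take RIGHT -> echo
i=4: L=juliet R=juliet -> agree -> juliet
i=5: L=echo R=echo -> agree -> echo
i=6: L=golf R=golf -> agree -> golf
i=7: L=foxtrot R=foxtrot -> agree -> foxtrot
Conflict count: 0

Answer: 0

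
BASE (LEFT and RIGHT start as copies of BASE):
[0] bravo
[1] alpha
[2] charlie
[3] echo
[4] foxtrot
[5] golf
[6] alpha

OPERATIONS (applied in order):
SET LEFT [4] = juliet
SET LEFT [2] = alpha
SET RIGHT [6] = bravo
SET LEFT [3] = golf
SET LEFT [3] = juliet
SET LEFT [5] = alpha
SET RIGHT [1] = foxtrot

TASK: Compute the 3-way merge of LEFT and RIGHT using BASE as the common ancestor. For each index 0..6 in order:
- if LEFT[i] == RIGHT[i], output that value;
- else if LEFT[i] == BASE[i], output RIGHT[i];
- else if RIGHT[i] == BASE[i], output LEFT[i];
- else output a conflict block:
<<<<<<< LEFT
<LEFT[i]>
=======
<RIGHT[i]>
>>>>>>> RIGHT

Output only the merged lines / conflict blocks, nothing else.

Answer: bravo
foxtrot
alpha
juliet
juliet
alpha
bravo

Derivation:
Final LEFT:  [bravo, alpha, alpha, juliet, juliet, alpha, alpha]
Final RIGHT: [bravo, foxtrot, charlie, echo, foxtrot, golf, bravo]
i=0: L=bravo R=bravo -> agree -> bravo
i=1: L=alpha=BASE, R=foxtrot -> take RIGHT -> foxtrot
i=2: L=alpha, R=charlie=BASE -> take LEFT -> alpha
i=3: L=juliet, R=echo=BASE -> take LEFT -> juliet
i=4: L=juliet, R=foxtrot=BASE -> take LEFT -> juliet
i=5: L=alpha, R=golf=BASE -> take LEFT -> alpha
i=6: L=alpha=BASE, R=bravo -> take RIGHT -> bravo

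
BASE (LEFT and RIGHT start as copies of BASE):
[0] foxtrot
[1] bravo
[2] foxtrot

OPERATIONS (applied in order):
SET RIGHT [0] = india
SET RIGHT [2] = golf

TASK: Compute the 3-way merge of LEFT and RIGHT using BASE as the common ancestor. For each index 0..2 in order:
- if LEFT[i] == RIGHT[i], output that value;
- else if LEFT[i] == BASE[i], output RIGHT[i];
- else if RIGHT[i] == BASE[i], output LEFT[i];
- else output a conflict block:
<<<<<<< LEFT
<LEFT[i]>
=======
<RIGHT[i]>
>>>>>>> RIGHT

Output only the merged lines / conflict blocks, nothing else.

Answer: india
bravo
golf

Derivation:
Final LEFT:  [foxtrot, bravo, foxtrot]
Final RIGHT: [india, bravo, golf]
i=0: L=foxtrot=BASE, R=india -> take RIGHT -> india
i=1: L=bravo R=bravo -> agree -> bravo
i=2: L=foxtrot=BASE, R=golf -> take RIGHT -> golf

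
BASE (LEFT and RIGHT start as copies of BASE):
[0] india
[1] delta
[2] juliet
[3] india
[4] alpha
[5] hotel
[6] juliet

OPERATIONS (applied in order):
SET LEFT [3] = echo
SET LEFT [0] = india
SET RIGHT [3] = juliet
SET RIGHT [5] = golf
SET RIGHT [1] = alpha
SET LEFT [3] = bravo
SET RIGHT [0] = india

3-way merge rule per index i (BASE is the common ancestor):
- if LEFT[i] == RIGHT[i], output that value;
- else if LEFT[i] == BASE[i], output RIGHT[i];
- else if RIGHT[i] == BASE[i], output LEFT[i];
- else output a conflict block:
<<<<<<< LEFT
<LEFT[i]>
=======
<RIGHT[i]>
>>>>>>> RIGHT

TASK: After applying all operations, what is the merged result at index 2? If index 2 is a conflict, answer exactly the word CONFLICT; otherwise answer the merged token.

Final LEFT:  [india, delta, juliet, bravo, alpha, hotel, juliet]
Final RIGHT: [india, alpha, juliet, juliet, alpha, golf, juliet]
i=0: L=india R=india -> agree -> india
i=1: L=delta=BASE, R=alpha -> take RIGHT -> alpha
i=2: L=juliet R=juliet -> agree -> juliet
i=3: BASE=india L=bravo R=juliet all differ -> CONFLICT
i=4: L=alpha R=alpha -> agree -> alpha
i=5: L=hotel=BASE, R=golf -> take RIGHT -> golf
i=6: L=juliet R=juliet -> agree -> juliet
Index 2 -> juliet

Answer: juliet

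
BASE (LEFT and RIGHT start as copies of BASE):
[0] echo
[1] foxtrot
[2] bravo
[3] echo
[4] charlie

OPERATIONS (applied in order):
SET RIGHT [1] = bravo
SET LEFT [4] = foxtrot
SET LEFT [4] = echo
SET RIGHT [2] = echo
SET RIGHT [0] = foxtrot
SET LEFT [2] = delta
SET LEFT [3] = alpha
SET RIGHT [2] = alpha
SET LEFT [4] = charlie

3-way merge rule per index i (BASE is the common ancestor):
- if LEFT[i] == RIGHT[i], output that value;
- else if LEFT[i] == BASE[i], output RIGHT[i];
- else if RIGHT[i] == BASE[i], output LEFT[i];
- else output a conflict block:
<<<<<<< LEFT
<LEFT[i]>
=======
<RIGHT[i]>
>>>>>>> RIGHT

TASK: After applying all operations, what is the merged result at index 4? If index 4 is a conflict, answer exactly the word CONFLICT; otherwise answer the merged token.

Answer: charlie

Derivation:
Final LEFT:  [echo, foxtrot, delta, alpha, charlie]
Final RIGHT: [foxtrot, bravo, alpha, echo, charlie]
i=0: L=echo=BASE, R=foxtrot -> take RIGHT -> foxtrot
i=1: L=foxtrot=BASE, R=bravo -> take RIGHT -> bravo
i=2: BASE=bravo L=delta R=alpha all differ -> CONFLICT
i=3: L=alpha, R=echo=BASE -> take LEFT -> alpha
i=4: L=charlie R=charlie -> agree -> charlie
Index 4 -> charlie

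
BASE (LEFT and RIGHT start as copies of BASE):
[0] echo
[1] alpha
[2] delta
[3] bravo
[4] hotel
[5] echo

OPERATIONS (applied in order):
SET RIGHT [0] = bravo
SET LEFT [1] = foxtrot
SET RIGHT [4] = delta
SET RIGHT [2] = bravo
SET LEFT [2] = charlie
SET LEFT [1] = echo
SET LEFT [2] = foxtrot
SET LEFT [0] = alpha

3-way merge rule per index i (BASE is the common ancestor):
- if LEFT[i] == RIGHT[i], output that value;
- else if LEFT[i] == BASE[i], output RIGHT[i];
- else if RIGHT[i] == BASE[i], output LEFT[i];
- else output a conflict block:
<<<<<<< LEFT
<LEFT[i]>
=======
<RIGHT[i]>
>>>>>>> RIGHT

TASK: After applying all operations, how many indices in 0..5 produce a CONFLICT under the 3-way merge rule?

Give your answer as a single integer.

Answer: 2

Derivation:
Final LEFT:  [alpha, echo, foxtrot, bravo, hotel, echo]
Final RIGHT: [bravo, alpha, bravo, bravo, delta, echo]
i=0: BASE=echo L=alpha R=bravo all differ -> CONFLICT
i=1: L=echo, R=alpha=BASE -> take LEFT -> echo
i=2: BASE=delta L=foxtrot R=bravo all differ -> CONFLICT
i=3: L=bravo R=bravo -> agree -> bravo
i=4: L=hotel=BASE, R=delta -> take RIGHT -> delta
i=5: L=echo R=echo -> agree -> echo
Conflict count: 2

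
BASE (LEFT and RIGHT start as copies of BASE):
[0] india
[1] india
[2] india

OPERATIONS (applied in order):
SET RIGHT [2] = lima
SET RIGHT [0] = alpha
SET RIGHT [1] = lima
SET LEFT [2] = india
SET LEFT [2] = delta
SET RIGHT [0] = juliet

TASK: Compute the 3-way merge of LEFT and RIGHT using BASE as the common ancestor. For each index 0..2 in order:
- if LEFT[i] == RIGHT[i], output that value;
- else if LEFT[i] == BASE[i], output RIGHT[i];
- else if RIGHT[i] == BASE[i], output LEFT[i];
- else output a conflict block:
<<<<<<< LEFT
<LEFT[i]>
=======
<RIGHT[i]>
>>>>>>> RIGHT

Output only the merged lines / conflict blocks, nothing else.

Final LEFT:  [india, india, delta]
Final RIGHT: [juliet, lima, lima]
i=0: L=india=BASE, R=juliet -> take RIGHT -> juliet
i=1: L=india=BASE, R=lima -> take RIGHT -> lima
i=2: BASE=india L=delta R=lima all differ -> CONFLICT

Answer: juliet
lima
<<<<<<< LEFT
delta
=======
lima
>>>>>>> RIGHT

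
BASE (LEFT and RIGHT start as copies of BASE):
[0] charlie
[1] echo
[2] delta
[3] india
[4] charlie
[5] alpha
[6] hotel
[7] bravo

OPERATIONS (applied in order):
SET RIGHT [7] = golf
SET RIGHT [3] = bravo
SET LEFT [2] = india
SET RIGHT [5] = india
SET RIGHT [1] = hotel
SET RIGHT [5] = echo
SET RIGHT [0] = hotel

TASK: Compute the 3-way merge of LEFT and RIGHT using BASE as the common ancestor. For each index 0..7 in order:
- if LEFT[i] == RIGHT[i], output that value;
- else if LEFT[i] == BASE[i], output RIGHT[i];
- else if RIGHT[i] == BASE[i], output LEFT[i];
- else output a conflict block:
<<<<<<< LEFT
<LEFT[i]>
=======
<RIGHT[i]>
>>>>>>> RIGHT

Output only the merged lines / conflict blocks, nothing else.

Final LEFT:  [charlie, echo, india, india, charlie, alpha, hotel, bravo]
Final RIGHT: [hotel, hotel, delta, bravo, charlie, echo, hotel, golf]
i=0: L=charlie=BASE, R=hotel -> take RIGHT -> hotel
i=1: L=echo=BASE, R=hotel -> take RIGHT -> hotel
i=2: L=india, R=delta=BASE -> take LEFT -> india
i=3: L=india=BASE, R=bravo -> take RIGHT -> bravo
i=4: L=charlie R=charlie -> agree -> charlie
i=5: L=alpha=BASE, R=echo -> take RIGHT -> echo
i=6: L=hotel R=hotel -> agree -> hotel
i=7: L=bravo=BASE, R=golf -> take RIGHT -> golf

Answer: hotel
hotel
india
bravo
charlie
echo
hotel
golf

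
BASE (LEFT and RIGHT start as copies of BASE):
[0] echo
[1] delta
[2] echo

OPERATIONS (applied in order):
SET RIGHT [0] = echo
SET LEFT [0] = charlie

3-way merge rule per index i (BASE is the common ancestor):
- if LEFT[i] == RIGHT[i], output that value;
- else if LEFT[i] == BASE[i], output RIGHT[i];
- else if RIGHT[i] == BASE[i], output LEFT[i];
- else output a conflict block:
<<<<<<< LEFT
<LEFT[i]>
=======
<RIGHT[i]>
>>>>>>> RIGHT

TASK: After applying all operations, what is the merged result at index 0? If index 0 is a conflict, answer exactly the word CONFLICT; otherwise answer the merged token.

Final LEFT:  [charlie, delta, echo]
Final RIGHT: [echo, delta, echo]
i=0: L=charlie, R=echo=BASE -> take LEFT -> charlie
i=1: L=delta R=delta -> agree -> delta
i=2: L=echo R=echo -> agree -> echo
Index 0 -> charlie

Answer: charlie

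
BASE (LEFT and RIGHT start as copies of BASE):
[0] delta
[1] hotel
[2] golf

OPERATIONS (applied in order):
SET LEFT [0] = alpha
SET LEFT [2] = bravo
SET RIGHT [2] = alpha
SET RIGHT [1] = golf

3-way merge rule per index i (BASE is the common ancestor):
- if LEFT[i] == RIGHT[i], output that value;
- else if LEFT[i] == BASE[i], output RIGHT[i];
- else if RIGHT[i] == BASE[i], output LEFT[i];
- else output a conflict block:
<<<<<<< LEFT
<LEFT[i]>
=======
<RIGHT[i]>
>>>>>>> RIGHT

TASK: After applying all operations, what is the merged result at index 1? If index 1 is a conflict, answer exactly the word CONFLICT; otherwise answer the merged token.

Final LEFT:  [alpha, hotel, bravo]
Final RIGHT: [delta, golf, alpha]
i=0: L=alpha, R=delta=BASE -> take LEFT -> alpha
i=1: L=hotel=BASE, R=golf -> take RIGHT -> golf
i=2: BASE=golf L=bravo R=alpha all differ -> CONFLICT
Index 1 -> golf

Answer: golf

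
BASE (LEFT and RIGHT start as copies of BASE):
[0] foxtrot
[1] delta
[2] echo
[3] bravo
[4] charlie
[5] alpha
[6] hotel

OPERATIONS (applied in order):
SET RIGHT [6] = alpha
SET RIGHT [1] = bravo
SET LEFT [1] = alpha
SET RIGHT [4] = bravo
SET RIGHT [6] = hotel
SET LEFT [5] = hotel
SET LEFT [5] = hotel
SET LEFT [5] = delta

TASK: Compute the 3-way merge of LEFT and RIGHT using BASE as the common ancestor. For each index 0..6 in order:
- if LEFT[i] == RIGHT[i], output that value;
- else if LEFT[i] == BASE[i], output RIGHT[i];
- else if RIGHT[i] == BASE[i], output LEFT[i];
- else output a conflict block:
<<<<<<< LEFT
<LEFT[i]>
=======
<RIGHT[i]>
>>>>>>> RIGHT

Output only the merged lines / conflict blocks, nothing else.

Answer: foxtrot
<<<<<<< LEFT
alpha
=======
bravo
>>>>>>> RIGHT
echo
bravo
bravo
delta
hotel

Derivation:
Final LEFT:  [foxtrot, alpha, echo, bravo, charlie, delta, hotel]
Final RIGHT: [foxtrot, bravo, echo, bravo, bravo, alpha, hotel]
i=0: L=foxtrot R=foxtrot -> agree -> foxtrot
i=1: BASE=delta L=alpha R=bravo all differ -> CONFLICT
i=2: L=echo R=echo -> agree -> echo
i=3: L=bravo R=bravo -> agree -> bravo
i=4: L=charlie=BASE, R=bravo -> take RIGHT -> bravo
i=5: L=delta, R=alpha=BASE -> take LEFT -> delta
i=6: L=hotel R=hotel -> agree -> hotel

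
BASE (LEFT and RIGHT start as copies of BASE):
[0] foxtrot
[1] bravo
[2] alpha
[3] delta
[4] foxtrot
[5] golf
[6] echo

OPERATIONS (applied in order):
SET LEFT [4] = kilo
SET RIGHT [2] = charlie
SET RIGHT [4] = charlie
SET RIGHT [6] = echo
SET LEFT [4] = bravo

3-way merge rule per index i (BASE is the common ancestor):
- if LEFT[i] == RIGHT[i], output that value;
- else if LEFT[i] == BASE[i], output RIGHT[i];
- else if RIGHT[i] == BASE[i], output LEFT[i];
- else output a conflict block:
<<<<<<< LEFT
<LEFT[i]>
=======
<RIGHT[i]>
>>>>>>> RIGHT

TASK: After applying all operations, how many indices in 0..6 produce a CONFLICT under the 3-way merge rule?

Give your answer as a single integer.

Answer: 1

Derivation:
Final LEFT:  [foxtrot, bravo, alpha, delta, bravo, golf, echo]
Final RIGHT: [foxtrot, bravo, charlie, delta, charlie, golf, echo]
i=0: L=foxtrot R=foxtrot -> agree -> foxtrot
i=1: L=bravo R=bravo -> agree -> bravo
i=2: L=alpha=BASE, R=charlie -> take RIGHT -> charlie
i=3: L=delta R=delta -> agree -> delta
i=4: BASE=foxtrot L=bravo R=charlie all differ -> CONFLICT
i=5: L=golf R=golf -> agree -> golf
i=6: L=echo R=echo -> agree -> echo
Conflict count: 1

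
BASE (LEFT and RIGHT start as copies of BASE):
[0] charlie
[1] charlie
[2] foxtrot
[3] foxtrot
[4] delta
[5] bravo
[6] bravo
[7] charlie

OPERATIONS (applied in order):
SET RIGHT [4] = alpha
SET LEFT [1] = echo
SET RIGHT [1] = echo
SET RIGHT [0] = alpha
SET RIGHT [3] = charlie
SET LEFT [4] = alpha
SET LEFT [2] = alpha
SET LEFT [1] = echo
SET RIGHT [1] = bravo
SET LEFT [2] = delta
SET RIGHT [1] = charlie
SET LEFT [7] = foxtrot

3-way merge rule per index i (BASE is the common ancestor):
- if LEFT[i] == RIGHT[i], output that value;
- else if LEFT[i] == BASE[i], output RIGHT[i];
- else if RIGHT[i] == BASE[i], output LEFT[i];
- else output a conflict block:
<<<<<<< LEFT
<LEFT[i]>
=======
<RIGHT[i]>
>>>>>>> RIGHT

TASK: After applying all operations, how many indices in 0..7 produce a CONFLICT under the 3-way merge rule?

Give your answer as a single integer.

Answer: 0

Derivation:
Final LEFT:  [charlie, echo, delta, foxtrot, alpha, bravo, bravo, foxtrot]
Final RIGHT: [alpha, charlie, foxtrot, charlie, alpha, bravo, bravo, charlie]
i=0: L=charlie=BASE, R=alpha -> take RIGHT -> alpha
i=1: L=echo, R=charlie=BASE -> take LEFT -> echo
i=2: L=delta, R=foxtrot=BASE -> take LEFT -> delta
i=3: L=foxtrot=BASE, R=charlie -> take RIGHT -> charlie
i=4: L=alpha R=alpha -> agree -> alpha
i=5: L=bravo R=bravo -> agree -> bravo
i=6: L=bravo R=bravo -> agree -> bravo
i=7: L=foxtrot, R=charlie=BASE -> take LEFT -> foxtrot
Conflict count: 0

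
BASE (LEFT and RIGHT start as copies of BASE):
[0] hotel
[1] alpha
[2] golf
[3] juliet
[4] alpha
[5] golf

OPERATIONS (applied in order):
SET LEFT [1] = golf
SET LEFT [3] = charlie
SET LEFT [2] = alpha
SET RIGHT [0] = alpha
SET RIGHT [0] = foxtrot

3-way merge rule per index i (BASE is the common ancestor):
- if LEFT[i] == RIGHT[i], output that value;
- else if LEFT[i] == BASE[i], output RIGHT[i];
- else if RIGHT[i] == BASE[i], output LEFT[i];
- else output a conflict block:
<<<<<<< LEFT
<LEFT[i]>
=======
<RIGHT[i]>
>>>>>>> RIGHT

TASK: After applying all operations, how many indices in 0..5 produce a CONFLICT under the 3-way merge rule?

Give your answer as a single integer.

Final LEFT:  [hotel, golf, alpha, charlie, alpha, golf]
Final RIGHT: [foxtrot, alpha, golf, juliet, alpha, golf]
i=0: L=hotel=BASE, R=foxtrot -> take RIGHT -> foxtrot
i=1: L=golf, R=alpha=BASE -> take LEFT -> golf
i=2: L=alpha, R=golf=BASE -> take LEFT -> alpha
i=3: L=charlie, R=juliet=BASE -> take LEFT -> charlie
i=4: L=alpha R=alpha -> agree -> alpha
i=5: L=golf R=golf -> agree -> golf
Conflict count: 0

Answer: 0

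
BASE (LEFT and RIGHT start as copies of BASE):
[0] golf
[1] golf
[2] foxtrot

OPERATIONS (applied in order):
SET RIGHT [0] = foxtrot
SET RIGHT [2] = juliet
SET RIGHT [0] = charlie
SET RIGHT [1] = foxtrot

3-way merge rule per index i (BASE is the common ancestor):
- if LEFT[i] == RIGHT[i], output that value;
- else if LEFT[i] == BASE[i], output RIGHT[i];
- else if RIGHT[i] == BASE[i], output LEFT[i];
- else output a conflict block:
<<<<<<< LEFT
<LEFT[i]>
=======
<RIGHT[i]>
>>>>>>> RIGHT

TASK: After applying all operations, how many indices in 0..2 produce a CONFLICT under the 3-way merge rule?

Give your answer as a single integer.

Final LEFT:  [golf, golf, foxtrot]
Final RIGHT: [charlie, foxtrot, juliet]
i=0: L=golf=BASE, R=charlie -> take RIGHT -> charlie
i=1: L=golf=BASE, R=foxtrot -> take RIGHT -> foxtrot
i=2: L=foxtrot=BASE, R=juliet -> take RIGHT -> juliet
Conflict count: 0

Answer: 0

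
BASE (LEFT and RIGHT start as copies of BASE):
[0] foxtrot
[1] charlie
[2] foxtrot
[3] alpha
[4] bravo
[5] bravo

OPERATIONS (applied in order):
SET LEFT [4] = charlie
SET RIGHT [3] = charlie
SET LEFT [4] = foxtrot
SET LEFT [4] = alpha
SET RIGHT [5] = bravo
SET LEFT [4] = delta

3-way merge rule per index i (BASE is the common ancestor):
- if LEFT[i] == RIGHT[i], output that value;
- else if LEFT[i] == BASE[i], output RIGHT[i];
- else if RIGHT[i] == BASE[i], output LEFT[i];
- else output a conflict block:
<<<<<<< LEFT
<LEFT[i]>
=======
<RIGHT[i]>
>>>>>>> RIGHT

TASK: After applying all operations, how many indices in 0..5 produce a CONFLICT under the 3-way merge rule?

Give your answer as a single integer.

Answer: 0

Derivation:
Final LEFT:  [foxtrot, charlie, foxtrot, alpha, delta, bravo]
Final RIGHT: [foxtrot, charlie, foxtrot, charlie, bravo, bravo]
i=0: L=foxtrot R=foxtrot -> agree -> foxtrot
i=1: L=charlie R=charlie -> agree -> charlie
i=2: L=foxtrot R=foxtrot -> agree -> foxtrot
i=3: L=alpha=BASE, R=charlie -> take RIGHT -> charlie
i=4: L=delta, R=bravo=BASE -> take LEFT -> delta
i=5: L=bravo R=bravo -> agree -> bravo
Conflict count: 0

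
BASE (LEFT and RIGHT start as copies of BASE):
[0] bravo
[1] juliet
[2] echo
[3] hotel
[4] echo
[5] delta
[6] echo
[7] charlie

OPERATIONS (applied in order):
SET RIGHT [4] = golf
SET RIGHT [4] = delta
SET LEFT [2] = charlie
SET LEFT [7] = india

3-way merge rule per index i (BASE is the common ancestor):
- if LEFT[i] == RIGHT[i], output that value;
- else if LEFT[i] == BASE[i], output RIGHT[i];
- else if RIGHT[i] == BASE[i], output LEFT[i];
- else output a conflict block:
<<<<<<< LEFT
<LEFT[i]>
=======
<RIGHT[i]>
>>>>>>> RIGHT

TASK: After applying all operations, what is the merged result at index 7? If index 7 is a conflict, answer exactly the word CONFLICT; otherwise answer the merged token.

Answer: india

Derivation:
Final LEFT:  [bravo, juliet, charlie, hotel, echo, delta, echo, india]
Final RIGHT: [bravo, juliet, echo, hotel, delta, delta, echo, charlie]
i=0: L=bravo R=bravo -> agree -> bravo
i=1: L=juliet R=juliet -> agree -> juliet
i=2: L=charlie, R=echo=BASE -> take LEFT -> charlie
i=3: L=hotel R=hotel -> agree -> hotel
i=4: L=echo=BASE, R=delta -> take RIGHT -> delta
i=5: L=delta R=delta -> agree -> delta
i=6: L=echo R=echo -> agree -> echo
i=7: L=india, R=charlie=BASE -> take LEFT -> india
Index 7 -> india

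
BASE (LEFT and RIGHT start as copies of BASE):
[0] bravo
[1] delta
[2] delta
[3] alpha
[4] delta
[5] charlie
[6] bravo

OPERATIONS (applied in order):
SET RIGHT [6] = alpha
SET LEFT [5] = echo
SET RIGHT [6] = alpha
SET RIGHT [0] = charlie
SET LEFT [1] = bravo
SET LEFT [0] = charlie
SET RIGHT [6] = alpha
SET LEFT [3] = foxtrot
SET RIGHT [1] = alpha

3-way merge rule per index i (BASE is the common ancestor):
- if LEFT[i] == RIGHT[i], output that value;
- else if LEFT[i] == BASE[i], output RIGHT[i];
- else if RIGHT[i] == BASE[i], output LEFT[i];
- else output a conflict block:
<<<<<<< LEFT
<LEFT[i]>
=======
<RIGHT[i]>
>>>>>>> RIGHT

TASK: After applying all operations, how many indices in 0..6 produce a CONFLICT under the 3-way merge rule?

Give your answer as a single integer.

Answer: 1

Derivation:
Final LEFT:  [charlie, bravo, delta, foxtrot, delta, echo, bravo]
Final RIGHT: [charlie, alpha, delta, alpha, delta, charlie, alpha]
i=0: L=charlie R=charlie -> agree -> charlie
i=1: BASE=delta L=bravo R=alpha all differ -> CONFLICT
i=2: L=delta R=delta -> agree -> delta
i=3: L=foxtrot, R=alpha=BASE -> take LEFT -> foxtrot
i=4: L=delta R=delta -> agree -> delta
i=5: L=echo, R=charlie=BASE -> take LEFT -> echo
i=6: L=bravo=BASE, R=alpha -> take RIGHT -> alpha
Conflict count: 1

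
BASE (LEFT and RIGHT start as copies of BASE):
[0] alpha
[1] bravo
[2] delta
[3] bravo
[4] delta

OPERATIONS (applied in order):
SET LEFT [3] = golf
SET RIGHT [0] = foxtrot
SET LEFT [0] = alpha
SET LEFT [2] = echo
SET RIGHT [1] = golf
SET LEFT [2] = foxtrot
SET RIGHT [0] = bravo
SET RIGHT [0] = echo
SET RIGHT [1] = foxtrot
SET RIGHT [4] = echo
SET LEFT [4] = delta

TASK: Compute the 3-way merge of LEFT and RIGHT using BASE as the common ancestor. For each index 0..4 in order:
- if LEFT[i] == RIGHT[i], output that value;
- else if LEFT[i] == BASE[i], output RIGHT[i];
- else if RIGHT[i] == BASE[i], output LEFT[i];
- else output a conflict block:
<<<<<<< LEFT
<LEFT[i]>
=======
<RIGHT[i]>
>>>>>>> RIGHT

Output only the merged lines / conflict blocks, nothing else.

Final LEFT:  [alpha, bravo, foxtrot, golf, delta]
Final RIGHT: [echo, foxtrot, delta, bravo, echo]
i=0: L=alpha=BASE, R=echo -> take RIGHT -> echo
i=1: L=bravo=BASE, R=foxtrot -> take RIGHT -> foxtrot
i=2: L=foxtrot, R=delta=BASE -> take LEFT -> foxtrot
i=3: L=golf, R=bravo=BASE -> take LEFT -> golf
i=4: L=delta=BASE, R=echo -> take RIGHT -> echo

Answer: echo
foxtrot
foxtrot
golf
echo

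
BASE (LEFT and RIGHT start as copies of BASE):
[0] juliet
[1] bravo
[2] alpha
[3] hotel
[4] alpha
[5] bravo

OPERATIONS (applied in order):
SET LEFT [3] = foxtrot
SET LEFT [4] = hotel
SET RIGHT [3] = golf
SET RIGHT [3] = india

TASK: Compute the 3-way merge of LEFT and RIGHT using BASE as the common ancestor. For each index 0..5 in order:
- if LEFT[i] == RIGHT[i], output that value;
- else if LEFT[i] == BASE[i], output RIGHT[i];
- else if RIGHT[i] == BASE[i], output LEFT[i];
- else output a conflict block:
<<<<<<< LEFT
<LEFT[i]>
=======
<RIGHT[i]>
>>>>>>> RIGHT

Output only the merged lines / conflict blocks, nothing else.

Final LEFT:  [juliet, bravo, alpha, foxtrot, hotel, bravo]
Final RIGHT: [juliet, bravo, alpha, india, alpha, bravo]
i=0: L=juliet R=juliet -> agree -> juliet
i=1: L=bravo R=bravo -> agree -> bravo
i=2: L=alpha R=alpha -> agree -> alpha
i=3: BASE=hotel L=foxtrot R=india all differ -> CONFLICT
i=4: L=hotel, R=alpha=BASE -> take LEFT -> hotel
i=5: L=bravo R=bravo -> agree -> bravo

Answer: juliet
bravo
alpha
<<<<<<< LEFT
foxtrot
=======
india
>>>>>>> RIGHT
hotel
bravo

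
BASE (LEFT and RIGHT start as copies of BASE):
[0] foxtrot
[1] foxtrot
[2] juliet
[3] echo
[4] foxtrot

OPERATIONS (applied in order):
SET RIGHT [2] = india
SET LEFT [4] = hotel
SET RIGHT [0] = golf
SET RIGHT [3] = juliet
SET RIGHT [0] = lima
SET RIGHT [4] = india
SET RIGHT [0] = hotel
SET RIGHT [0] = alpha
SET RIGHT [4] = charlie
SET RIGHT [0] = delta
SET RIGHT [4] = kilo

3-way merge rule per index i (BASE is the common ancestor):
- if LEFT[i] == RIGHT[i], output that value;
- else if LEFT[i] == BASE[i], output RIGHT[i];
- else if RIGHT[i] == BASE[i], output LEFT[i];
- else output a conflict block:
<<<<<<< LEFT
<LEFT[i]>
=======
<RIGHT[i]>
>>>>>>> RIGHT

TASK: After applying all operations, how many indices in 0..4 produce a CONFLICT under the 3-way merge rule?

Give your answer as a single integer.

Final LEFT:  [foxtrot, foxtrot, juliet, echo, hotel]
Final RIGHT: [delta, foxtrot, india, juliet, kilo]
i=0: L=foxtrot=BASE, R=delta -> take RIGHT -> delta
i=1: L=foxtrot R=foxtrot -> agree -> foxtrot
i=2: L=juliet=BASE, R=india -> take RIGHT -> india
i=3: L=echo=BASE, R=juliet -> take RIGHT -> juliet
i=4: BASE=foxtrot L=hotel R=kilo all differ -> CONFLICT
Conflict count: 1

Answer: 1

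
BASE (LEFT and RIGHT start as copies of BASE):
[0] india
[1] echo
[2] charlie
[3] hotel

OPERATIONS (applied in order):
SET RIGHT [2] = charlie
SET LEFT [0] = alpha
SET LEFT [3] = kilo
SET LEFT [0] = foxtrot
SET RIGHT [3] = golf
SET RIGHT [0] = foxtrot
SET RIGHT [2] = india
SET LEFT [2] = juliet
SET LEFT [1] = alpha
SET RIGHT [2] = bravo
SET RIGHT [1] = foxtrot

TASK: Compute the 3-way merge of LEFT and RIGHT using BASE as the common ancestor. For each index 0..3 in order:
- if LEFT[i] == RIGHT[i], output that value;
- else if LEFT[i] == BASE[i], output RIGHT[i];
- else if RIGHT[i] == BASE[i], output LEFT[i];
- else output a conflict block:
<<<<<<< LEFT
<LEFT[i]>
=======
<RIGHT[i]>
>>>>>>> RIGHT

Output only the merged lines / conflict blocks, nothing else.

Final LEFT:  [foxtrot, alpha, juliet, kilo]
Final RIGHT: [foxtrot, foxtrot, bravo, golf]
i=0: L=foxtrot R=foxtrot -> agree -> foxtrot
i=1: BASE=echo L=alpha R=foxtrot all differ -> CONFLICT
i=2: BASE=charlie L=juliet R=bravo all differ -> CONFLICT
i=3: BASE=hotel L=kilo R=golf all differ -> CONFLICT

Answer: foxtrot
<<<<<<< LEFT
alpha
=======
foxtrot
>>>>>>> RIGHT
<<<<<<< LEFT
juliet
=======
bravo
>>>>>>> RIGHT
<<<<<<< LEFT
kilo
=======
golf
>>>>>>> RIGHT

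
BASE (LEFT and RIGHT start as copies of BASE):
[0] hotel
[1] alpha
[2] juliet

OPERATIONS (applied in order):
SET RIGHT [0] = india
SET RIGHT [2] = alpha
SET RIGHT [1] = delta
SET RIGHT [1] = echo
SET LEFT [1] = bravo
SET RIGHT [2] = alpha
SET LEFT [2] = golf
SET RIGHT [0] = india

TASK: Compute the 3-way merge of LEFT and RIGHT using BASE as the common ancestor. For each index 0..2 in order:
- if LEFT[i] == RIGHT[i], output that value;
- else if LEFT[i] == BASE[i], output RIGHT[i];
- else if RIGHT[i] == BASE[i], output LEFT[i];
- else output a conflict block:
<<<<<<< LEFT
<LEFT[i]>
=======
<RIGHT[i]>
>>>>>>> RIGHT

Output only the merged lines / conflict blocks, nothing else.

Answer: india
<<<<<<< LEFT
bravo
=======
echo
>>>>>>> RIGHT
<<<<<<< LEFT
golf
=======
alpha
>>>>>>> RIGHT

Derivation:
Final LEFT:  [hotel, bravo, golf]
Final RIGHT: [india, echo, alpha]
i=0: L=hotel=BASE, R=india -> take RIGHT -> india
i=1: BASE=alpha L=bravo R=echo all differ -> CONFLICT
i=2: BASE=juliet L=golf R=alpha all differ -> CONFLICT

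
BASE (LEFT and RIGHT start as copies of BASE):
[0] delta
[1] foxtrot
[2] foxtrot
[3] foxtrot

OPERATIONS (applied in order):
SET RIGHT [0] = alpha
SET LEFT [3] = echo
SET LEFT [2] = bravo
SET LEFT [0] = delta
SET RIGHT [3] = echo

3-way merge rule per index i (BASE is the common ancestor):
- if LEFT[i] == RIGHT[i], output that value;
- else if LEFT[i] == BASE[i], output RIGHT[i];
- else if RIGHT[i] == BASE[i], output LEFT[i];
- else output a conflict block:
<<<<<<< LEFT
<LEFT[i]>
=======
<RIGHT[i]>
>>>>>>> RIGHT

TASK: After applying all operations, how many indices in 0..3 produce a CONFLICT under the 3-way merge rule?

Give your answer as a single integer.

Answer: 0

Derivation:
Final LEFT:  [delta, foxtrot, bravo, echo]
Final RIGHT: [alpha, foxtrot, foxtrot, echo]
i=0: L=delta=BASE, R=alpha -> take RIGHT -> alpha
i=1: L=foxtrot R=foxtrot -> agree -> foxtrot
i=2: L=bravo, R=foxtrot=BASE -> take LEFT -> bravo
i=3: L=echo R=echo -> agree -> echo
Conflict count: 0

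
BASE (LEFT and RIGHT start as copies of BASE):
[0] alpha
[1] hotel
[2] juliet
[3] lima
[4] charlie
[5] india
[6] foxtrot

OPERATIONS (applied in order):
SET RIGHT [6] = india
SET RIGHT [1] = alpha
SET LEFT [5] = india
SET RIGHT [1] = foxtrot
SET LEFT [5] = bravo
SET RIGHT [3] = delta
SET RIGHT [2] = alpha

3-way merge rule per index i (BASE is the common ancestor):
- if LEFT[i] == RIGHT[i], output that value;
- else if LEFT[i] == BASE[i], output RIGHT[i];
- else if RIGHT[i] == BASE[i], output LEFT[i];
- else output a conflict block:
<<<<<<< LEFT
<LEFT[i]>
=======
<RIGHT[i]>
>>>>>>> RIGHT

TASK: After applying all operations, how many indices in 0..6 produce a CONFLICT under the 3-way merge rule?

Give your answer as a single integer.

Final LEFT:  [alpha, hotel, juliet, lima, charlie, bravo, foxtrot]
Final RIGHT: [alpha, foxtrot, alpha, delta, charlie, india, india]
i=0: L=alpha R=alpha -> agree -> alpha
i=1: L=hotel=BASE, R=foxtrot -> take RIGHT -> foxtrot
i=2: L=juliet=BASE, R=alpha -> take RIGHT -> alpha
i=3: L=lima=BASE, R=delta -> take RIGHT -> delta
i=4: L=charlie R=charlie -> agree -> charlie
i=5: L=bravo, R=india=BASE -> take LEFT -> bravo
i=6: L=foxtrot=BASE, R=india -> take RIGHT -> india
Conflict count: 0

Answer: 0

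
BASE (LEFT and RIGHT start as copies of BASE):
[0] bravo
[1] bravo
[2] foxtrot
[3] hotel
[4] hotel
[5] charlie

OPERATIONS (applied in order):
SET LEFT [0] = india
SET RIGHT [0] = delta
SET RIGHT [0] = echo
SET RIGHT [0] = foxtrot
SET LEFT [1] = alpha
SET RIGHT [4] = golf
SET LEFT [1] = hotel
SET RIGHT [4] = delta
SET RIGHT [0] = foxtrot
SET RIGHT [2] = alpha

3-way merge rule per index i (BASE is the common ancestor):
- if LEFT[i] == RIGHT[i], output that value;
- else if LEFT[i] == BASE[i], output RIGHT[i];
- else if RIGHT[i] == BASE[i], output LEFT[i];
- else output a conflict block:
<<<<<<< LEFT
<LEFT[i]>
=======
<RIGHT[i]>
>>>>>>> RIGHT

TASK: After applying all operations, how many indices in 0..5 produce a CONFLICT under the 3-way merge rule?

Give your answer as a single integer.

Answer: 1

Derivation:
Final LEFT:  [india, hotel, foxtrot, hotel, hotel, charlie]
Final RIGHT: [foxtrot, bravo, alpha, hotel, delta, charlie]
i=0: BASE=bravo L=india R=foxtrot all differ -> CONFLICT
i=1: L=hotel, R=bravo=BASE -> take LEFT -> hotel
i=2: L=foxtrot=BASE, R=alpha -> take RIGHT -> alpha
i=3: L=hotel R=hotel -> agree -> hotel
i=4: L=hotel=BASE, R=delta -> take RIGHT -> delta
i=5: L=charlie R=charlie -> agree -> charlie
Conflict count: 1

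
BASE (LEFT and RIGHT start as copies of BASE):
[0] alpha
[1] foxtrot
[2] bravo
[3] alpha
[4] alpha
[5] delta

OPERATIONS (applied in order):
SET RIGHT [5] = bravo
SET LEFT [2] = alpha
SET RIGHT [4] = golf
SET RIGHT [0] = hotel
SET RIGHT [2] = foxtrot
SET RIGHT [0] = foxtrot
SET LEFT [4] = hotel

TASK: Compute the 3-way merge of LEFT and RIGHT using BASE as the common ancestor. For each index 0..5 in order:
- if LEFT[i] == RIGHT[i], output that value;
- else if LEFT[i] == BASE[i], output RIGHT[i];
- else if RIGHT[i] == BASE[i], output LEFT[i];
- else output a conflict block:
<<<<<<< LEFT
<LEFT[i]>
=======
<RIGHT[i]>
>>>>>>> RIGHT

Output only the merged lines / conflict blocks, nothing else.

Final LEFT:  [alpha, foxtrot, alpha, alpha, hotel, delta]
Final RIGHT: [foxtrot, foxtrot, foxtrot, alpha, golf, bravo]
i=0: L=alpha=BASE, R=foxtrot -> take RIGHT -> foxtrot
i=1: L=foxtrot R=foxtrot -> agree -> foxtrot
i=2: BASE=bravo L=alpha R=foxtrot all differ -> CONFLICT
i=3: L=alpha R=alpha -> agree -> alpha
i=4: BASE=alpha L=hotel R=golf all differ -> CONFLICT
i=5: L=delta=BASE, R=bravo -> take RIGHT -> bravo

Answer: foxtrot
foxtrot
<<<<<<< LEFT
alpha
=======
foxtrot
>>>>>>> RIGHT
alpha
<<<<<<< LEFT
hotel
=======
golf
>>>>>>> RIGHT
bravo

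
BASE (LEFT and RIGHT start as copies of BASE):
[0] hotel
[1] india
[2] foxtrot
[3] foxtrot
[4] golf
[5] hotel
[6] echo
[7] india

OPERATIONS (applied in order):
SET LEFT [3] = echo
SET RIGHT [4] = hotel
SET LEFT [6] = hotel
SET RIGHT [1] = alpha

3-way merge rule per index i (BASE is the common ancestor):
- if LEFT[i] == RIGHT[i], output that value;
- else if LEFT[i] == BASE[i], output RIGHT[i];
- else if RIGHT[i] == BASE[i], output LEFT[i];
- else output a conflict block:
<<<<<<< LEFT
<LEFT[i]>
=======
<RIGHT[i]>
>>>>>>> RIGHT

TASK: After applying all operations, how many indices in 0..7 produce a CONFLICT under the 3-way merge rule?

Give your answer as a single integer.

Final LEFT:  [hotel, india, foxtrot, echo, golf, hotel, hotel, india]
Final RIGHT: [hotel, alpha, foxtrot, foxtrot, hotel, hotel, echo, india]
i=0: L=hotel R=hotel -> agree -> hotel
i=1: L=india=BASE, R=alpha -> take RIGHT -> alpha
i=2: L=foxtrot R=foxtrot -> agree -> foxtrot
i=3: L=echo, R=foxtrot=BASE -> take LEFT -> echo
i=4: L=golf=BASE, R=hotel -> take RIGHT -> hotel
i=5: L=hotel R=hotel -> agree -> hotel
i=6: L=hotel, R=echo=BASE -> take LEFT -> hotel
i=7: L=india R=india -> agree -> india
Conflict count: 0

Answer: 0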